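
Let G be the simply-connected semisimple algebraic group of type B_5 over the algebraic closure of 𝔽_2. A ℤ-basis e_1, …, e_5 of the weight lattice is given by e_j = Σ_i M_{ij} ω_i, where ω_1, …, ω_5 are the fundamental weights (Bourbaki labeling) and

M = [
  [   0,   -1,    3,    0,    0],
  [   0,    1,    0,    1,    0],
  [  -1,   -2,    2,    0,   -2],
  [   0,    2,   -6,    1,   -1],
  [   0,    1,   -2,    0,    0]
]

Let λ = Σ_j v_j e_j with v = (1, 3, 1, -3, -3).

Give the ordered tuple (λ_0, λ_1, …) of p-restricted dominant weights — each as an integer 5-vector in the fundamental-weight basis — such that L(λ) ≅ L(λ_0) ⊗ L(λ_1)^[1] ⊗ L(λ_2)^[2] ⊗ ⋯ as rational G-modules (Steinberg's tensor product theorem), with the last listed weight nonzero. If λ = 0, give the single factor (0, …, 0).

Compute c_i = Σ_j M_{ij} v_j with v = (1, 3, 1, -3, -3):
  c_1 = (0)·(1) + (-1)·(3) + (3)·(1) + (0)·(-3) + (0)·(-3) = 0
  c_2 = (0)·(1) + (1)·(3) + (0)·(1) + (1)·(-3) + (0)·(-3) = 0
  c_3 = (-1)·(1) + (-2)·(3) + (2)·(1) + (0)·(-3) + (-2)·(-3) = 1
  c_4 = (0)·(1) + (2)·(3) + (-6)·(1) + (1)·(-3) + (-1)·(-3) = 0
  c_5 = (0)·(1) + (1)·(3) + (-2)·(1) + (0)·(-3) + (0)·(-3) = 1
p = 2; digits c_i = Σ_j d_{ij}·2^j, 0 ≤ d_{ij} < 2:
  c_1 = 0
  c_2 = 0
  c_3 = 1 = 1·2^0
  c_4 = 0
  c_5 = 1 = 1·2^0
λ_0 = (0, 0, 1, 0, 1)

((0, 0, 1, 0, 1),)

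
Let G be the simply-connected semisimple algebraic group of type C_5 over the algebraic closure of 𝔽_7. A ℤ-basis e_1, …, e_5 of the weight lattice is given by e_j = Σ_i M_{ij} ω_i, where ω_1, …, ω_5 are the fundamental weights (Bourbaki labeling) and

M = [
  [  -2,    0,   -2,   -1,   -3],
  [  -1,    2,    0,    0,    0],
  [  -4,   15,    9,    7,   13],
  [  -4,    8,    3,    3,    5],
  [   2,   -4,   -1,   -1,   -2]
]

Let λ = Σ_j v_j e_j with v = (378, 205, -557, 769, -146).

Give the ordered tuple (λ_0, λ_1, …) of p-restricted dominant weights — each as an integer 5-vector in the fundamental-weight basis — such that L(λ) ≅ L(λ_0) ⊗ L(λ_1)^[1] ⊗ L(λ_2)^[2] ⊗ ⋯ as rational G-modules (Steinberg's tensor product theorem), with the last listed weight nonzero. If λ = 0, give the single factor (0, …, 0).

((6, 4, 0, 6, 2), (3, 4, 5, 4, 2))

Compute c_i = Σ_j M_{ij} v_j with v = (378, 205, -557, 769, -146):
  c_1 = (-2)·(378) + (0)·(205) + (-2)·(-557) + (-1)·(769) + (-3)·(-146) = 27
  c_2 = (-1)·(378) + (2)·(205) + (0)·(-557) + (0)·(769) + (0)·(-146) = 32
  c_3 = (-4)·(378) + (15)·(205) + (9)·(-557) + (7)·(769) + (13)·(-146) = 35
  c_4 = (-4)·(378) + (8)·(205) + (3)·(-557) + (3)·(769) + (5)·(-146) = 34
  c_5 = (2)·(378) + (-4)·(205) + (-1)·(-557) + (-1)·(769) + (-2)·(-146) = 16
Expand coordinatewise in base 7:
  c_1 = 27 = 6·7^0 + 3·7^1
  c_2 = 32 = 4·7^0 + 4·7^1
  c_3 = 35 = 0·7^0 + 5·7^1
  c_4 = 34 = 6·7^0 + 4·7^1
  c_5 = 16 = 2·7^0 + 2·7^1
λ_0 = (6, 4, 0, 6, 2)
λ_1 = (3, 4, 5, 4, 2)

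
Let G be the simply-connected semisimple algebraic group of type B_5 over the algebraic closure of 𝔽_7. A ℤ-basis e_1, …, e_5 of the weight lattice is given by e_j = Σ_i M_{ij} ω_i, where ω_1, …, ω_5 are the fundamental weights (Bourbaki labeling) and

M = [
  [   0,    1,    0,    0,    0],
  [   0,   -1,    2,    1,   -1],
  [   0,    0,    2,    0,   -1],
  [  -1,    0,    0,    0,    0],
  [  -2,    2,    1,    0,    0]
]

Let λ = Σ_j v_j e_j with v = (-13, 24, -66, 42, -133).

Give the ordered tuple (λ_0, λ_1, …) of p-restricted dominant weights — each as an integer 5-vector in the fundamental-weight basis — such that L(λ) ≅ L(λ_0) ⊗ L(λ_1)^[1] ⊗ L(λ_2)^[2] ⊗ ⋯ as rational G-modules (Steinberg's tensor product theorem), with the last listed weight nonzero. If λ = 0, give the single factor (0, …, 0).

((3, 5, 1, 6, 1), (3, 2, 0, 1, 1))

In the fundamental-weight basis, λ has coordinates c = M·v (v = (-13, 24, -66, 42, -133)):
  c_1 = 0*-13 + 1*24 + 0*-66 + 0*42 + 0*-133 = 24
  c_2 = 0*-13 + -1*24 + 2*-66 + 1*42 + -1*-133 = 19
  c_3 = 0*-13 + 0*24 + 2*-66 + 0*42 + -1*-133 = 1
  c_4 = -1*-13 + 0*24 + 0*-66 + 0*42 + 0*-133 = 13
  c_5 = -2*-13 + 2*24 + 1*-66 + 0*42 + 0*-133 = 8
Writing each c_i in base p = 7:
  c_1 = 24 = 3·7^0 + 3·7^1
  c_2 = 19 = 5·7^0 + 2·7^1
  c_3 = 1 = 1·7^0
  c_4 = 13 = 6·7^0 + 1·7^1
  c_5 = 8 = 1·7^0 + 1·7^1
p-restricted factor λ_0 = (3, 5, 1, 6, 1)
p-restricted factor λ_1 = (3, 2, 0, 1, 1)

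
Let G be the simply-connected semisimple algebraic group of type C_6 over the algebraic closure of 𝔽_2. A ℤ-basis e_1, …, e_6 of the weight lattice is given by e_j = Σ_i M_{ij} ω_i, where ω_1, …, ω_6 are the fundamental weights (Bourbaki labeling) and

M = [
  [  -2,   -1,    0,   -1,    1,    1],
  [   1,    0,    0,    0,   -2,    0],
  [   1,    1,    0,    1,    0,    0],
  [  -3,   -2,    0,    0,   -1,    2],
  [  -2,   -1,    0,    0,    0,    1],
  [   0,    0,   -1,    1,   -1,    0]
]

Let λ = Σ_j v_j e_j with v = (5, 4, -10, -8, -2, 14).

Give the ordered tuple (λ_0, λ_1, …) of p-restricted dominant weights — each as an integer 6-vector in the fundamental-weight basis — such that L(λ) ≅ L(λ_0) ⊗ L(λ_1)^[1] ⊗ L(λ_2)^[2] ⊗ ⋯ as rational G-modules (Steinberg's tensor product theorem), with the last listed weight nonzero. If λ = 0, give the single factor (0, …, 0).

Converting to the ω-basis (c_i = row i of M dotted with v = (5, 4, -10, -8, -2, 14)):
  c_1 = (-2)·(5) + (-1)·(4) + (0)·(-10) + (-1)·(-8) + (1)·(-2) + (1)·(14) = 6
  c_2 = (1)·(5) + (0)·(4) + (0)·(-10) + (0)·(-8) + (-2)·(-2) + (0)·(14) = 9
  c_3 = (1)·(5) + (1)·(4) + (0)·(-10) + (1)·(-8) + (0)·(-2) + (0)·(14) = 1
  c_4 = (-3)·(5) + (-2)·(4) + (0)·(-10) + (0)·(-8) + (-1)·(-2) + (2)·(14) = 7
  c_5 = (-2)·(5) + (-1)·(4) + (0)·(-10) + (0)·(-8) + (0)·(-2) + (1)·(14) = 0
  c_6 = (0)·(5) + (0)·(4) + (-1)·(-10) + (1)·(-8) + (-1)·(-2) + (0)·(14) = 4
Writing each c_i in base p = 2:
  c_1 = 6 = 0·2^0 + 1·2^1 + 1·2^2
  c_2 = 9 = 1·2^0 + 0·2^1 + 0·2^2 + 1·2^3
  c_3 = 1 = 1·2^0
  c_4 = 7 = 1·2^0 + 1·2^1 + 1·2^2
  c_5 = 0
  c_6 = 4 = 0·2^0 + 0·2^1 + 1·2^2
p-restricted factor λ_0 = (0, 1, 1, 1, 0, 0)
p-restricted factor λ_1 = (1, 0, 0, 1, 0, 0)
p-restricted factor λ_2 = (1, 0, 0, 1, 0, 1)
p-restricted factor λ_3 = (0, 1, 0, 0, 0, 0)

((0, 1, 1, 1, 0, 0), (1, 0, 0, 1, 0, 0), (1, 0, 0, 1, 0, 1), (0, 1, 0, 0, 0, 0))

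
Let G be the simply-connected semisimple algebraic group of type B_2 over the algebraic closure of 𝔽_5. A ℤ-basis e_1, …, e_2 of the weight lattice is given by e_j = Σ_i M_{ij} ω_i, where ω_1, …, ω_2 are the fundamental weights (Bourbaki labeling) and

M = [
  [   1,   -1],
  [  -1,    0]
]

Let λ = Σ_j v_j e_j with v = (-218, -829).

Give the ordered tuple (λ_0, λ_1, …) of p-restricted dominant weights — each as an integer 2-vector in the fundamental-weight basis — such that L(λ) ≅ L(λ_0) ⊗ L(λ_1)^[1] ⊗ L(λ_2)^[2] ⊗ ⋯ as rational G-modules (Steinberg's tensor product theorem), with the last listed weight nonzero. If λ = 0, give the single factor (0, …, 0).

((1, 3), (2, 3), (4, 3), (4, 1))

ω-coordinates c = M·v, v = (-218, -829):
  c_1 = 1*-218 + -1*-829 = 611
  c_2 = -1*-218 + 0*-829 = 218
p = 5; digits c_i = Σ_j d_{ij}·5^j, 0 ≤ d_{ij} < 5:
  c_1 = 611 = 1·5^0 + 2·5^1 + 4·5^2 + 4·5^3
  c_2 = 218 = 3·5^0 + 3·5^1 + 3·5^2 + 1·5^3
Factor λ_0 = (1, 3)
Factor λ_1 = (2, 3)
Factor λ_2 = (4, 3)
Factor λ_3 = (4, 1)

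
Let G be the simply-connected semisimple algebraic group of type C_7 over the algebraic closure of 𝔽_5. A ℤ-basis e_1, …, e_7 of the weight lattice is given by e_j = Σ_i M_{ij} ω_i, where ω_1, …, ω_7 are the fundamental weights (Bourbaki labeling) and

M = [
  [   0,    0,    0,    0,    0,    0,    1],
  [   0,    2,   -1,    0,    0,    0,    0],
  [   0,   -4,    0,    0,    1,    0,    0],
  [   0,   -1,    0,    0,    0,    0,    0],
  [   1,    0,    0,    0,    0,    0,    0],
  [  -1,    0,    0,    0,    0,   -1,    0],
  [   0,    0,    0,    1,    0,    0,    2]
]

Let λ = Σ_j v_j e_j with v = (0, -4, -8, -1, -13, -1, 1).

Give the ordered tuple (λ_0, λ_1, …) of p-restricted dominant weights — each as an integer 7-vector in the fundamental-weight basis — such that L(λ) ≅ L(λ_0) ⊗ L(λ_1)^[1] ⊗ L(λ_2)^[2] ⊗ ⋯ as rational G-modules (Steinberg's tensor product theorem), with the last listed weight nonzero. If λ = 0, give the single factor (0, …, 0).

((1, 0, 3, 4, 0, 1, 1),)

Change of basis e → ω: c = M·v where v = (0, -4, -8, -1, -13, -1, 1):
  c_1 = (0)·(0) + (0)·(-4) + (0)·(-8) + (0)·(-1) + (0)·(-13) + (0)·(-1) + (1)·(1) = 1
  c_2 = (0)·(0) + (2)·(-4) + (-1)·(-8) + (0)·(-1) + (0)·(-13) + (0)·(-1) + (0)·(1) = 0
  c_3 = (0)·(0) + (-4)·(-4) + (0)·(-8) + (0)·(-1) + (1)·(-13) + (0)·(-1) + (0)·(1) = 3
  c_4 = (0)·(0) + (-1)·(-4) + (0)·(-8) + (0)·(-1) + (0)·(-13) + (0)·(-1) + (0)·(1) = 4
  c_5 = (1)·(0) + (0)·(-4) + (0)·(-8) + (0)·(-1) + (0)·(-13) + (0)·(-1) + (0)·(1) = 0
  c_6 = (-1)·(0) + (0)·(-4) + (0)·(-8) + (0)·(-1) + (0)·(-13) + (-1)·(-1) + (0)·(1) = 1
  c_7 = (0)·(0) + (0)·(-4) + (0)·(-8) + (1)·(-1) + (0)·(-13) + (0)·(-1) + (2)·(1) = 1
p = 5; digits c_i = Σ_j d_{ij}·5^j, 0 ≤ d_{ij} < 5:
  c_1 = 1 = 1·5^0
  c_2 = 0
  c_3 = 3 = 3·5^0
  c_4 = 4 = 4·5^0
  c_5 = 0
  c_6 = 1 = 1·5^0
  c_7 = 1 = 1·5^0
Factor λ_0 = (1, 0, 3, 4, 0, 1, 1)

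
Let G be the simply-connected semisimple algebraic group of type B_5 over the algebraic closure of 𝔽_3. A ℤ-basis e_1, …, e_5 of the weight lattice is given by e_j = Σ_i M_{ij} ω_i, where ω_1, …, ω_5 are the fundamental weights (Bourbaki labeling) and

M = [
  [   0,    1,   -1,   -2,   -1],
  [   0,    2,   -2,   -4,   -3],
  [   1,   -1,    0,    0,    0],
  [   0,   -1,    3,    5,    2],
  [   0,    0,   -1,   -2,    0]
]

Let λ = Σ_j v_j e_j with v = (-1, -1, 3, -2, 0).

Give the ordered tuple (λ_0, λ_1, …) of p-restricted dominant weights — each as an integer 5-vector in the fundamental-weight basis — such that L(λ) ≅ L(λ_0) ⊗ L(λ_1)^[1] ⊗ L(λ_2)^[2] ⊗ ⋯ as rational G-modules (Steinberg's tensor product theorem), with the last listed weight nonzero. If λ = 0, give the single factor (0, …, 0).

Converting to the ω-basis (c_i = row i of M dotted with v = (-1, -1, 3, -2, 0)):
  c_1 = (0)·(-1) + (1)·(-1) + (-1)·(3) + (-2)·(-2) + (-1)·(0) = 0
  c_2 = (0)·(-1) + (2)·(-1) + (-2)·(3) + (-4)·(-2) + (-3)·(0) = 0
  c_3 = (1)·(-1) + (-1)·(-1) + 0·3 + (0)·(-2) + 0·0 = 0
  c_4 = (0)·(-1) + (-1)·(-1) + 3·3 + (5)·(-2) + 2·0 = 0
  c_5 = (0)·(-1) + (0)·(-1) + (-1)·(3) + (-2)·(-2) + 0·0 = 1
Base-3 expansion of each c_i:
  c_1 = 0
  c_2 = 0
  c_3 = 0
  c_4 = 0
  c_5 = 1 = 1·3^0
λ_0 = (0, 0, 0, 0, 1)

((0, 0, 0, 0, 1),)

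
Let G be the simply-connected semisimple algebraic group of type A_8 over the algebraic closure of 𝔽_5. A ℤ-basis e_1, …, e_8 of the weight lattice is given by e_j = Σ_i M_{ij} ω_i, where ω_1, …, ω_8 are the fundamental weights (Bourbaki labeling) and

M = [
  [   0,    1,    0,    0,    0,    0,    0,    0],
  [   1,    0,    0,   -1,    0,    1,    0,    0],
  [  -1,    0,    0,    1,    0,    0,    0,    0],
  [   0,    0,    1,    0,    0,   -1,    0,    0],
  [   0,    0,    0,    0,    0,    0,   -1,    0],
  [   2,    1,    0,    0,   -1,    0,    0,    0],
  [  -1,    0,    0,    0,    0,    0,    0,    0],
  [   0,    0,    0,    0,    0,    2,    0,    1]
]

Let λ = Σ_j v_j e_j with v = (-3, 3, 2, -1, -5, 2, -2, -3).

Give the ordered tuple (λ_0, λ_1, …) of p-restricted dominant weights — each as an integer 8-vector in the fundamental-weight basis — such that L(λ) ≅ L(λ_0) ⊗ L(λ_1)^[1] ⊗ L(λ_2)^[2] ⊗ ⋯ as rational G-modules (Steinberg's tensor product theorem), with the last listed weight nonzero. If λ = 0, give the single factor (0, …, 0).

((3, 0, 2, 0, 2, 2, 3, 1),)

Converting to the ω-basis (c_i = row i of M dotted with v = (-3, 3, 2, -1, -5, 2, -2, -3)):
  c_1 = (0)·(-3) + (1)·(3) + (0)·(2) + (0)·(-1) + (0)·(-5) + (0)·(2) + (0)·(-2) + (0)·(-3) = 3
  c_2 = (1)·(-3) + (0)·(3) + (0)·(2) + (-1)·(-1) + (0)·(-5) + (1)·(2) + (0)·(-2) + (0)·(-3) = 0
  c_3 = (-1)·(-3) + (0)·(3) + (0)·(2) + (1)·(-1) + (0)·(-5) + (0)·(2) + (0)·(-2) + (0)·(-3) = 2
  c_4 = (0)·(-3) + (0)·(3) + (1)·(2) + (0)·(-1) + (0)·(-5) + (-1)·(2) + (0)·(-2) + (0)·(-3) = 0
  c_5 = (0)·(-3) + (0)·(3) + (0)·(2) + (0)·(-1) + (0)·(-5) + (0)·(2) + (-1)·(-2) + (0)·(-3) = 2
  c_6 = (2)·(-3) + (1)·(3) + (0)·(2) + (0)·(-1) + (-1)·(-5) + (0)·(2) + (0)·(-2) + (0)·(-3) = 2
  c_7 = (-1)·(-3) + (0)·(3) + (0)·(2) + (0)·(-1) + (0)·(-5) + (0)·(2) + (0)·(-2) + (0)·(-3) = 3
  c_8 = (0)·(-3) + (0)·(3) + (0)·(2) + (0)·(-1) + (0)·(-5) + (2)·(2) + (0)·(-2) + (1)·(-3) = 1
Base-5 expansion of each c_i:
  c_1 = 3 = 3·5^0
  c_2 = 0
  c_3 = 2 = 2·5^0
  c_4 = 0
  c_5 = 2 = 2·5^0
  c_6 = 2 = 2·5^0
  c_7 = 3 = 3·5^0
  c_8 = 1 = 1·5^0
Factor λ_0 = (3, 0, 2, 0, 2, 2, 3, 1)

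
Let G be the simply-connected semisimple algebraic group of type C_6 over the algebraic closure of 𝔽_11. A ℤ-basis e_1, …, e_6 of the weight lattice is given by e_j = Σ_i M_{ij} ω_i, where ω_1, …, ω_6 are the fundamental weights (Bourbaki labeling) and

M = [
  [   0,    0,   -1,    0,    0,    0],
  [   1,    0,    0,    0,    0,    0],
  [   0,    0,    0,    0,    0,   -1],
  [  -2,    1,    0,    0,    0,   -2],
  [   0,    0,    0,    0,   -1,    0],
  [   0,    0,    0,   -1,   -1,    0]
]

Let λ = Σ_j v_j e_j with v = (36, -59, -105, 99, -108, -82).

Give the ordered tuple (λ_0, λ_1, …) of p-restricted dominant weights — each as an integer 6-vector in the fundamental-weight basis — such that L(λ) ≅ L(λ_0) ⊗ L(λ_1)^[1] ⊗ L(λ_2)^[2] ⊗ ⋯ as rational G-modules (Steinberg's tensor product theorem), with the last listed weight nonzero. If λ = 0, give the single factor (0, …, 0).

((6, 3, 5, 0, 9, 9), (9, 3, 7, 3, 9, 0))

In the fundamental-weight basis, λ has coordinates c = M·v (v = (36, -59, -105, 99, -108, -82)):
  c_1 = 0·36 + (0)·(-59) + (-1)·(-105) + 0·99 + (0)·(-108) + (0)·(-82) = 105
  c_2 = 1·36 + (0)·(-59) + (0)·(-105) + 0·99 + (0)·(-108) + (0)·(-82) = 36
  c_3 = 0·36 + (0)·(-59) + (0)·(-105) + 0·99 + (0)·(-108) + (-1)·(-82) = 82
  c_4 = (-2)·(36) + (1)·(-59) + (0)·(-105) + 0·99 + (0)·(-108) + (-2)·(-82) = 33
  c_5 = 0·36 + (0)·(-59) + (0)·(-105) + 0·99 + (-1)·(-108) + (0)·(-82) = 108
  c_6 = 0·36 + (0)·(-59) + (0)·(-105) + (-1)·(99) + (-1)·(-108) + (0)·(-82) = 9
Writing each c_i in base p = 11:
  c_1 = 105 = 6·11^0 + 9·11^1
  c_2 = 36 = 3·11^0 + 3·11^1
  c_3 = 82 = 5·11^0 + 7·11^1
  c_4 = 33 = 0·11^0 + 3·11^1
  c_5 = 108 = 9·11^0 + 9·11^1
  c_6 = 9 = 9·11^0
Factor λ_0 = (6, 3, 5, 0, 9, 9)
Factor λ_1 = (9, 3, 7, 3, 9, 0)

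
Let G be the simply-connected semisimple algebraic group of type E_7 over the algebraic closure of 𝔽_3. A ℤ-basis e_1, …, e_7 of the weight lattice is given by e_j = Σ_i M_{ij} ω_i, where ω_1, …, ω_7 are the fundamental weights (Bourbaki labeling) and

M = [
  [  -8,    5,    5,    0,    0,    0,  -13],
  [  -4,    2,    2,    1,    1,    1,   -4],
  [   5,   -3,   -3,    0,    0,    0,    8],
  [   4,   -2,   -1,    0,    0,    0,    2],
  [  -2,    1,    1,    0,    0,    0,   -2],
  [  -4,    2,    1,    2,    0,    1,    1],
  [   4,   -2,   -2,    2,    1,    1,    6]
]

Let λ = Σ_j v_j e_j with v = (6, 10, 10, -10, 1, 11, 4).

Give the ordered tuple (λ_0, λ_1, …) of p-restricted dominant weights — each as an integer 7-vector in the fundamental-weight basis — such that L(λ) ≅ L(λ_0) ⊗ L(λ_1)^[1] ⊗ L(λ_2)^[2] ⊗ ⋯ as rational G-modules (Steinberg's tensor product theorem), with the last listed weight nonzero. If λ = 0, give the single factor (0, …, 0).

((0, 2, 2, 2, 0, 1, 0),)

Compute c_i = Σ_j M_{ij} v_j with v = (6, 10, 10, -10, 1, 11, 4):
  c_1 = -8*6 + 5*10 + 5*10 + 0*-10 + 0*1 + 0*11 + -13*4 = 0
  c_2 = -4*6 + 2*10 + 2*10 + 1*-10 + 1*1 + 1*11 + -4*4 = 2
  c_3 = 5*6 + -3*10 + -3*10 + 0*-10 + 0*1 + 0*11 + 8*4 = 2
  c_4 = 4*6 + -2*10 + -1*10 + 0*-10 + 0*1 + 0*11 + 2*4 = 2
  c_5 = -2*6 + 1*10 + 1*10 + 0*-10 + 0*1 + 0*11 + -2*4 = 0
  c_6 = -4*6 + 2*10 + 1*10 + 2*-10 + 0*1 + 1*11 + 1*4 = 1
  c_7 = 4*6 + -2*10 + -2*10 + 2*-10 + 1*1 + 1*11 + 6*4 = 0
Writing each c_i in base p = 3:
  c_1 = 0
  c_2 = 2 = 2·3^0
  c_3 = 2 = 2·3^0
  c_4 = 2 = 2·3^0
  c_5 = 0
  c_6 = 1 = 1·3^0
  c_7 = 0
p-restricted factor λ_0 = (0, 2, 2, 2, 0, 1, 0)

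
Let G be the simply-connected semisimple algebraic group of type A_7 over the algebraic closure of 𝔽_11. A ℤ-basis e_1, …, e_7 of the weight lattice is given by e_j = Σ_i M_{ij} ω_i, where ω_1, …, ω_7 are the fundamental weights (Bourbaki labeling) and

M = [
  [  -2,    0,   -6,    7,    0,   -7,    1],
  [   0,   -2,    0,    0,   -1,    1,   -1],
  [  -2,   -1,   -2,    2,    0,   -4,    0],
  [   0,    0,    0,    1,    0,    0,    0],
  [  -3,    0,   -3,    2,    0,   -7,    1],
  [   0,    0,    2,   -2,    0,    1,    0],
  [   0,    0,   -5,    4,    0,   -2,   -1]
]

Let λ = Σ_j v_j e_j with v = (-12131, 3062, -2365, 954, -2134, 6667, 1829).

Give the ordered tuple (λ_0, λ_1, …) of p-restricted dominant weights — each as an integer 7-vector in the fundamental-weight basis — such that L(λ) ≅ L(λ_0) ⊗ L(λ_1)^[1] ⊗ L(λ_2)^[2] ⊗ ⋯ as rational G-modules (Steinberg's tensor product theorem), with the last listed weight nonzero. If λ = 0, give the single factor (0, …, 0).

ω-coordinates c = M·v, v = (-12131, 3062, -2365, 954, -2134, 6667, 1829):
  c_1 = (-2)·(-12131) + 0·3062 + (-6)·(-2365) + 7·954 + (0)·(-2134) + (-7)·(6667) + 1·1829 = 290
  c_2 = (0)·(-12131) + (-2)·(3062) + (0)·(-2365) + 0·954 + (-1)·(-2134) + 1·6667 + (-1)·(1829) = 848
  c_3 = (-2)·(-12131) + (-1)·(3062) + (-2)·(-2365) + 2·954 + (0)·(-2134) + (-4)·(6667) + 0·1829 = 1170
  c_4 = (0)·(-12131) + 0·3062 + (0)·(-2365) + 1·954 + (0)·(-2134) + 0·6667 + 0·1829 = 954
  c_5 = (-3)·(-12131) + 0·3062 + (-3)·(-2365) + 2·954 + (0)·(-2134) + (-7)·(6667) + 1·1829 = 556
  c_6 = (0)·(-12131) + 0·3062 + (2)·(-2365) + (-2)·(954) + (0)·(-2134) + 1·6667 + 0·1829 = 29
  c_7 = (0)·(-12131) + 0·3062 + (-5)·(-2365) + 4·954 + (0)·(-2134) + (-2)·(6667) + (-1)·(1829) = 478
Base-11 expansion of each c_i:
  c_1 = 290 = 4·11^0 + 4·11^1 + 2·11^2
  c_2 = 848 = 1·11^0 + 0·11^1 + 7·11^2
  c_3 = 1170 = 4·11^0 + 7·11^1 + 9·11^2
  c_4 = 954 = 8·11^0 + 9·11^1 + 7·11^2
  c_5 = 556 = 6·11^0 + 6·11^1 + 4·11^2
  c_6 = 29 = 7·11^0 + 2·11^1
  c_7 = 478 = 5·11^0 + 10·11^1 + 3·11^2
λ_0 = (4, 1, 4, 8, 6, 7, 5)
λ_1 = (4, 0, 7, 9, 6, 2, 10)
λ_2 = (2, 7, 9, 7, 4, 0, 3)

((4, 1, 4, 8, 6, 7, 5), (4, 0, 7, 9, 6, 2, 10), (2, 7, 9, 7, 4, 0, 3))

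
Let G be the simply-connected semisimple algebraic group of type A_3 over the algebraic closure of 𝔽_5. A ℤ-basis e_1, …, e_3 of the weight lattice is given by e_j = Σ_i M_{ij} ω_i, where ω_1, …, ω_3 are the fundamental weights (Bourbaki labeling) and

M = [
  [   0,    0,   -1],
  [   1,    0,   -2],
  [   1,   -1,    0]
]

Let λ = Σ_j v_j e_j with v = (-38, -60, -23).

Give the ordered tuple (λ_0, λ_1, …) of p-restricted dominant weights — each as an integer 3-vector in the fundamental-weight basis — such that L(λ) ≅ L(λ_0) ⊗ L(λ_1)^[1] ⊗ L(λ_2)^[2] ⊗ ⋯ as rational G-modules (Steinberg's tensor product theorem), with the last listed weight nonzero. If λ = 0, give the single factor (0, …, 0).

Converting to the ω-basis (c_i = row i of M dotted with v = (-38, -60, -23)):
  c_1 = (0)·(-38) + (0)·(-60) + (-1)·(-23) = 23
  c_2 = (1)·(-38) + (0)·(-60) + (-2)·(-23) = 8
  c_3 = (1)·(-38) + (-1)·(-60) + (0)·(-23) = 22
Base-5 expansion of each c_i:
  c_1 = 23 = 3·5^0 + 4·5^1
  c_2 = 8 = 3·5^0 + 1·5^1
  c_3 = 22 = 2·5^0 + 4·5^1
λ_0 = (3, 3, 2)
λ_1 = (4, 1, 4)

((3, 3, 2), (4, 1, 4))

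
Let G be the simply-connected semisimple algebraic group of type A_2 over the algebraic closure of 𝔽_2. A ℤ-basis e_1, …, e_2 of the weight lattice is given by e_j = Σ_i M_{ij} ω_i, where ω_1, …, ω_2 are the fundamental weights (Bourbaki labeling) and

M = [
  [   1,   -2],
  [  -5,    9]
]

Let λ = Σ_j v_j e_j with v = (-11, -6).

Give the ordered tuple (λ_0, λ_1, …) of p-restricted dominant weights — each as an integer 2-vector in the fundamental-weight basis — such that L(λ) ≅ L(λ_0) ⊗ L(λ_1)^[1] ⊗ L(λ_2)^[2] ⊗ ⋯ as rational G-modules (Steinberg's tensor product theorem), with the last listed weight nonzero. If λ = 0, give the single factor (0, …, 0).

((1, 1),)

ω-coordinates c = M·v, v = (-11, -6):
  c_1 = (1)·(-11) + (-2)·(-6) = 1
  c_2 = (-5)·(-11) + (9)·(-6) = 1
Base-2 expansion of each c_i:
  c_1 = 1 = 1·2^0
  c_2 = 1 = 1·2^0
Factor λ_0 = (1, 1)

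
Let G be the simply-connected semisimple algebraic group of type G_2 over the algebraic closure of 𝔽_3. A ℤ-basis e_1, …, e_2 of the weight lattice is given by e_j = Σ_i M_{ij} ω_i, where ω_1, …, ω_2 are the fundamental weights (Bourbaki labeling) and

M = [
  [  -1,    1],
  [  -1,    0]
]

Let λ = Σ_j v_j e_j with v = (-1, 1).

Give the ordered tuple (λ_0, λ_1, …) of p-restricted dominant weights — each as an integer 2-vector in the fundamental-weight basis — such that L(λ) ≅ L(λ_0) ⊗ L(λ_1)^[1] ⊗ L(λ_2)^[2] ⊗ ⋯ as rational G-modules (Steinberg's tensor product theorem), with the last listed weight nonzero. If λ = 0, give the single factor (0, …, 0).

Converting to the ω-basis (c_i = row i of M dotted with v = (-1, 1)):
  c_1 = -1*-1 + 1*1 = 2
  c_2 = -1*-1 + 0*1 = 1
Base-3 expansion of each c_i:
  c_1 = 2 = 2·3^0
  c_2 = 1 = 1·3^0
λ_0 = (2, 1)

((2, 1),)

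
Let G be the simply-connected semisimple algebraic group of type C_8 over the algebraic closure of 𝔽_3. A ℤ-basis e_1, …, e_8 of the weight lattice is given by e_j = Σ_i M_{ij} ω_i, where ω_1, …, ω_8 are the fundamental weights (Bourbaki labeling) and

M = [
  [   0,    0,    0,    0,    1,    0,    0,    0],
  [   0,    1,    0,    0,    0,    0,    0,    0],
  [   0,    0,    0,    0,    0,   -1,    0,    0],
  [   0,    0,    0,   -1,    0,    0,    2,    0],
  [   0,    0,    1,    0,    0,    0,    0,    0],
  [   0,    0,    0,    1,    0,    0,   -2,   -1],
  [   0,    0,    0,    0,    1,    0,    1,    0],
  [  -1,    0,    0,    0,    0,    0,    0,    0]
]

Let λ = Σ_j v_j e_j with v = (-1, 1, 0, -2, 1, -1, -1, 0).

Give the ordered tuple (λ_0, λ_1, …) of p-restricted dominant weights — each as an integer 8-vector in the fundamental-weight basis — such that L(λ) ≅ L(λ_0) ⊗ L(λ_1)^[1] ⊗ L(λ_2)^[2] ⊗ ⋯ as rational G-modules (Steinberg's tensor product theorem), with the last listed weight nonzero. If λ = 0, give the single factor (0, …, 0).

((1, 1, 1, 0, 0, 0, 0, 1),)

ω-coordinates c = M·v, v = (-1, 1, 0, -2, 1, -1, -1, 0):
  c_1 = (0)·(-1) + 0·1 + 0·0 + (0)·(-2) + 1·1 + (0)·(-1) + (0)·(-1) + 0·0 = 1
  c_2 = (0)·(-1) + 1·1 + 0·0 + (0)·(-2) + 0·1 + (0)·(-1) + (0)·(-1) + 0·0 = 1
  c_3 = (0)·(-1) + 0·1 + 0·0 + (0)·(-2) + 0·1 + (-1)·(-1) + (0)·(-1) + 0·0 = 1
  c_4 = (0)·(-1) + 0·1 + 0·0 + (-1)·(-2) + 0·1 + (0)·(-1) + (2)·(-1) + 0·0 = 0
  c_5 = (0)·(-1) + 0·1 + 1·0 + (0)·(-2) + 0·1 + (0)·(-1) + (0)·(-1) + 0·0 = 0
  c_6 = (0)·(-1) + 0·1 + 0·0 + (1)·(-2) + 0·1 + (0)·(-1) + (-2)·(-1) + (-1)·(0) = 0
  c_7 = (0)·(-1) + 0·1 + 0·0 + (0)·(-2) + 1·1 + (0)·(-1) + (1)·(-1) + 0·0 = 0
  c_8 = (-1)·(-1) + 0·1 + 0·0 + (0)·(-2) + 0·1 + (0)·(-1) + (0)·(-1) + 0·0 = 1
Writing each c_i in base p = 3:
  c_1 = 1 = 1·3^0
  c_2 = 1 = 1·3^0
  c_3 = 1 = 1·3^0
  c_4 = 0
  c_5 = 0
  c_6 = 0
  c_7 = 0
  c_8 = 1 = 1·3^0
Factor λ_0 = (1, 1, 1, 0, 0, 0, 0, 1)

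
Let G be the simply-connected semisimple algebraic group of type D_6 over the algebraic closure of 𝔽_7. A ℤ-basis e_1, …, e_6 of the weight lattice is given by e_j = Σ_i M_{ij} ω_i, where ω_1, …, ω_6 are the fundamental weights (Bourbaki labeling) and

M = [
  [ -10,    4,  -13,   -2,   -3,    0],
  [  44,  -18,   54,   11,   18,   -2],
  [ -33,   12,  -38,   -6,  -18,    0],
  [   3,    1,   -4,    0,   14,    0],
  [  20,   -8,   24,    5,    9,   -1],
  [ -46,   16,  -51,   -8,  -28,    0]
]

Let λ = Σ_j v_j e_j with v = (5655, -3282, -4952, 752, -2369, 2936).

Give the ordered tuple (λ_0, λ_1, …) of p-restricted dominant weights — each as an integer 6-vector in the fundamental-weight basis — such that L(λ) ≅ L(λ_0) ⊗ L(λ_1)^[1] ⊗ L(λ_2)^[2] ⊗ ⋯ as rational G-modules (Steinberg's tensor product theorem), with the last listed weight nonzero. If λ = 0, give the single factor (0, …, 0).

Change of basis e → ω: c = M·v where v = (5655, -3282, -4952, 752, -2369, 2936):
  c_1 = -10*5655 + 4*-3282 + -13*-4952 + -2*752 + -3*-2369 + 0*2936 = 301
  c_2 = 44*5655 + -18*-3282 + 54*-4952 + 11*752 + 18*-2369 + -2*2936 = 246
  c_3 = -33*5655 + 12*-3282 + -38*-4952 + -6*752 + -18*-2369 + 0*2936 = 307
  c_4 = 3*5655 + 1*-3282 + -4*-4952 + 0*752 + 14*-2369 + 0*2936 = 325
  c_5 = 20*5655 + -8*-3282 + 24*-4952 + 5*752 + 9*-2369 + -1*2936 = 11
  c_6 = -46*5655 + 16*-3282 + -51*-4952 + -8*752 + -28*-2369 + 0*2936 = 226
Base-7 expansion of each c_i:
  c_1 = 301 = 0·7^0 + 1·7^1 + 6·7^2
  c_2 = 246 = 1·7^0 + 0·7^1 + 5·7^2
  c_3 = 307 = 6·7^0 + 1·7^1 + 6·7^2
  c_4 = 325 = 3·7^0 + 4·7^1 + 6·7^2
  c_5 = 11 = 4·7^0 + 1·7^1
  c_6 = 226 = 2·7^0 + 4·7^1 + 4·7^2
Factor λ_0 = (0, 1, 6, 3, 4, 2)
Factor λ_1 = (1, 0, 1, 4, 1, 4)
Factor λ_2 = (6, 5, 6, 6, 0, 4)

((0, 1, 6, 3, 4, 2), (1, 0, 1, 4, 1, 4), (6, 5, 6, 6, 0, 4))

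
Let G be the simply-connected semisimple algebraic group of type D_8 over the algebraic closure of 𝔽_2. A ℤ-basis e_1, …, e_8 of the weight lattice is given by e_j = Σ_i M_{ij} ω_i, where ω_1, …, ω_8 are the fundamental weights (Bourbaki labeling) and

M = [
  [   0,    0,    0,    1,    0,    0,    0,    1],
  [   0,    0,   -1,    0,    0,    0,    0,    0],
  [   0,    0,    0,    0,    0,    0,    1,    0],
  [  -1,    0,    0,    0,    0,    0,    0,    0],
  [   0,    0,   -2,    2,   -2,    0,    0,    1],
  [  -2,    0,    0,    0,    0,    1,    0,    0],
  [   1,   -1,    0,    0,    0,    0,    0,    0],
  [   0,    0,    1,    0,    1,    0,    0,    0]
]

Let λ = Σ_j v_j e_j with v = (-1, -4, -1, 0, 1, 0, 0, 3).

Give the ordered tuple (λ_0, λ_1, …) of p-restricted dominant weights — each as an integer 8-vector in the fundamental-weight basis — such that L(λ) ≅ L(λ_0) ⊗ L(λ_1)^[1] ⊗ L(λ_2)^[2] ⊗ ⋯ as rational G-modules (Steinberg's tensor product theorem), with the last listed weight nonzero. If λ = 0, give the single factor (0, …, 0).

Converting to the ω-basis (c_i = row i of M dotted with v = (-1, -4, -1, 0, 1, 0, 0, 3)):
  c_1 = (0)·(-1) + (0)·(-4) + (0)·(-1) + 1·0 + 0·1 + 0·0 + 0·0 + 1·3 = 3
  c_2 = (0)·(-1) + (0)·(-4) + (-1)·(-1) + 0·0 + 0·1 + 0·0 + 0·0 + 0·3 = 1
  c_3 = (0)·(-1) + (0)·(-4) + (0)·(-1) + 0·0 + 0·1 + 0·0 + 1·0 + 0·3 = 0
  c_4 = (-1)·(-1) + (0)·(-4) + (0)·(-1) + 0·0 + 0·1 + 0·0 + 0·0 + 0·3 = 1
  c_5 = (0)·(-1) + (0)·(-4) + (-2)·(-1) + 2·0 + (-2)·(1) + 0·0 + 0·0 + 1·3 = 3
  c_6 = (-2)·(-1) + (0)·(-4) + (0)·(-1) + 0·0 + 0·1 + 1·0 + 0·0 + 0·3 = 2
  c_7 = (1)·(-1) + (-1)·(-4) + (0)·(-1) + 0·0 + 0·1 + 0·0 + 0·0 + 0·3 = 3
  c_8 = (0)·(-1) + (0)·(-4) + (1)·(-1) + 0·0 + 1·1 + 0·0 + 0·0 + 0·3 = 0
Writing each c_i in base p = 2:
  c_1 = 3 = 1·2^0 + 1·2^1
  c_2 = 1 = 1·2^0
  c_3 = 0
  c_4 = 1 = 1·2^0
  c_5 = 3 = 1·2^0 + 1·2^1
  c_6 = 2 = 0·2^0 + 1·2^1
  c_7 = 3 = 1·2^0 + 1·2^1
  c_8 = 0
Factor λ_0 = (1, 1, 0, 1, 1, 0, 1, 0)
Factor λ_1 = (1, 0, 0, 0, 1, 1, 1, 0)

((1, 1, 0, 1, 1, 0, 1, 0), (1, 0, 0, 0, 1, 1, 1, 0))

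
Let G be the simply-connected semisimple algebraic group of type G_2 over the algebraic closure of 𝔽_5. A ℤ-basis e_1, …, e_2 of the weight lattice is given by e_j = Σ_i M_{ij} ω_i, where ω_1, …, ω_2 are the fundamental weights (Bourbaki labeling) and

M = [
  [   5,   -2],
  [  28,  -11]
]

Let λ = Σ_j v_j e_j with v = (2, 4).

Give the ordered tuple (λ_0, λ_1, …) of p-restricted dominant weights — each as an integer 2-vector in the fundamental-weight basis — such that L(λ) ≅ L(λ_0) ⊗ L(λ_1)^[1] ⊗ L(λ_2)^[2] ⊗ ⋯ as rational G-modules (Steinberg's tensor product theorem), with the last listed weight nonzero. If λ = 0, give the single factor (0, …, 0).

ω-coordinates c = M·v, v = (2, 4):
  c_1 = 5*2 + -2*4 = 2
  c_2 = 28*2 + -11*4 = 12
Expand coordinatewise in base 5:
  c_1 = 2 = 2·5^0
  c_2 = 12 = 2·5^0 + 2·5^1
Factor λ_0 = (2, 2)
Factor λ_1 = (0, 2)

((2, 2), (0, 2))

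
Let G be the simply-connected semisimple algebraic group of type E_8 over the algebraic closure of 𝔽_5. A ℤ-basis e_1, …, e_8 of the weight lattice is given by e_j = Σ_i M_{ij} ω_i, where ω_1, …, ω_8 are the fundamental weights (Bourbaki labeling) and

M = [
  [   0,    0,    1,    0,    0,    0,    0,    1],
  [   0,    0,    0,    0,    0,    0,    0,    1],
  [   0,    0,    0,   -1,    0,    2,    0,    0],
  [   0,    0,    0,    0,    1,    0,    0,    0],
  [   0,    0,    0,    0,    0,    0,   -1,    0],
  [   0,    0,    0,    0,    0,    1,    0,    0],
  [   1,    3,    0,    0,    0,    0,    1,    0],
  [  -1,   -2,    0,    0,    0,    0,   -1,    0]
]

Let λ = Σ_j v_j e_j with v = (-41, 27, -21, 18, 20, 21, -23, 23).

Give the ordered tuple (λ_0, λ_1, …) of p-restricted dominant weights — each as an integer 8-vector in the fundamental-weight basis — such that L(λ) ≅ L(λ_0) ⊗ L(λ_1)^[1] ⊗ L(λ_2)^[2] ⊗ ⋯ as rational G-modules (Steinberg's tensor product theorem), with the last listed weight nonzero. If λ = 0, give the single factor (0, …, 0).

ω-coordinates c = M·v, v = (-41, 27, -21, 18, 20, 21, -23, 23):
  c_1 = (0)·(-41) + (0)·(27) + (1)·(-21) + (0)·(18) + (0)·(20) + (0)·(21) + (0)·(-23) + (1)·(23) = 2
  c_2 = (0)·(-41) + (0)·(27) + (0)·(-21) + (0)·(18) + (0)·(20) + (0)·(21) + (0)·(-23) + (1)·(23) = 23
  c_3 = (0)·(-41) + (0)·(27) + (0)·(-21) + (-1)·(18) + (0)·(20) + (2)·(21) + (0)·(-23) + (0)·(23) = 24
  c_4 = (0)·(-41) + (0)·(27) + (0)·(-21) + (0)·(18) + (1)·(20) + (0)·(21) + (0)·(-23) + (0)·(23) = 20
  c_5 = (0)·(-41) + (0)·(27) + (0)·(-21) + (0)·(18) + (0)·(20) + (0)·(21) + (-1)·(-23) + (0)·(23) = 23
  c_6 = (0)·(-41) + (0)·(27) + (0)·(-21) + (0)·(18) + (0)·(20) + (1)·(21) + (0)·(-23) + (0)·(23) = 21
  c_7 = (1)·(-41) + (3)·(27) + (0)·(-21) + (0)·(18) + (0)·(20) + (0)·(21) + (1)·(-23) + (0)·(23) = 17
  c_8 = (-1)·(-41) + (-2)·(27) + (0)·(-21) + (0)·(18) + (0)·(20) + (0)·(21) + (-1)·(-23) + (0)·(23) = 10
Writing each c_i in base p = 5:
  c_1 = 2 = 2·5^0
  c_2 = 23 = 3·5^0 + 4·5^1
  c_3 = 24 = 4·5^0 + 4·5^1
  c_4 = 20 = 0·5^0 + 4·5^1
  c_5 = 23 = 3·5^0 + 4·5^1
  c_6 = 21 = 1·5^0 + 4·5^1
  c_7 = 17 = 2·5^0 + 3·5^1
  c_8 = 10 = 0·5^0 + 2·5^1
Factor λ_0 = (2, 3, 4, 0, 3, 1, 2, 0)
Factor λ_1 = (0, 4, 4, 4, 4, 4, 3, 2)

((2, 3, 4, 0, 3, 1, 2, 0), (0, 4, 4, 4, 4, 4, 3, 2))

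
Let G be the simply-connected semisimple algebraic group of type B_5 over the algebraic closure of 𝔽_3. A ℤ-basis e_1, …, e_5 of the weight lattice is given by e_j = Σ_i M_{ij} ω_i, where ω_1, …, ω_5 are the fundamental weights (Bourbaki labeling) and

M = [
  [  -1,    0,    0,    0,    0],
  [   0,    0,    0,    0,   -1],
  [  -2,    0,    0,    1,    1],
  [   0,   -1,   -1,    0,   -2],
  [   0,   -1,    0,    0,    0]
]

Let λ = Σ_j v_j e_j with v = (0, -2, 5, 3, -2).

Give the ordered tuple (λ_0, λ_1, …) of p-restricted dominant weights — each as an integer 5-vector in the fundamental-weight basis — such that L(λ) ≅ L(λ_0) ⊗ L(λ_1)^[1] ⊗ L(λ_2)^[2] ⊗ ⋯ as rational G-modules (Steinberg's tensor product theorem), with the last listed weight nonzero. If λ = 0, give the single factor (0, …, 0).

In the fundamental-weight basis, λ has coordinates c = M·v (v = (0, -2, 5, 3, -2)):
  c_1 = (-1)·(0) + (0)·(-2) + 0·5 + 0·3 + (0)·(-2) = 0
  c_2 = 0·0 + (0)·(-2) + 0·5 + 0·3 + (-1)·(-2) = 2
  c_3 = (-2)·(0) + (0)·(-2) + 0·5 + 1·3 + (1)·(-2) = 1
  c_4 = 0·0 + (-1)·(-2) + (-1)·(5) + 0·3 + (-2)·(-2) = 1
  c_5 = 0·0 + (-1)·(-2) + 0·5 + 0·3 + (0)·(-2) = 2
p = 3; digits c_i = Σ_j d_{ij}·3^j, 0 ≤ d_{ij} < 3:
  c_1 = 0
  c_2 = 2 = 2·3^0
  c_3 = 1 = 1·3^0
  c_4 = 1 = 1·3^0
  c_5 = 2 = 2·3^0
p-restricted factor λ_0 = (0, 2, 1, 1, 2)

((0, 2, 1, 1, 2),)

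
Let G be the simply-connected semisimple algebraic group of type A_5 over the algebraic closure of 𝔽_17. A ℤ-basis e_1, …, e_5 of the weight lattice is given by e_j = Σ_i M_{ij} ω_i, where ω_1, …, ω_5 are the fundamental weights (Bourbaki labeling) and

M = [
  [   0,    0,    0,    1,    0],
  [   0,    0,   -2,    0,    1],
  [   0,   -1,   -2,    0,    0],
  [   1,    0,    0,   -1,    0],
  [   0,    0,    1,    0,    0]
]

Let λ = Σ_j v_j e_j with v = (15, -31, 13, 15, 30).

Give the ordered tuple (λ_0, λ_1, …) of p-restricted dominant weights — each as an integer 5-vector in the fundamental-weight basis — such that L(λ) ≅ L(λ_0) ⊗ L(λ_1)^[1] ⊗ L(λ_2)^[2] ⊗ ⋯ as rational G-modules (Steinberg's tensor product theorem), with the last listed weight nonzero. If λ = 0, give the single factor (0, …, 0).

((15, 4, 5, 0, 13),)

Converting to the ω-basis (c_i = row i of M dotted with v = (15, -31, 13, 15, 30)):
  c_1 = 0*15 + 0*-31 + 0*13 + 1*15 + 0*30 = 15
  c_2 = 0*15 + 0*-31 + -2*13 + 0*15 + 1*30 = 4
  c_3 = 0*15 + -1*-31 + -2*13 + 0*15 + 0*30 = 5
  c_4 = 1*15 + 0*-31 + 0*13 + -1*15 + 0*30 = 0
  c_5 = 0*15 + 0*-31 + 1*13 + 0*15 + 0*30 = 13
Writing each c_i in base p = 17:
  c_1 = 15 = 15·17^0
  c_2 = 4 = 4·17^0
  c_3 = 5 = 5·17^0
  c_4 = 0
  c_5 = 13 = 13·17^0
λ_0 = (15, 4, 5, 0, 13)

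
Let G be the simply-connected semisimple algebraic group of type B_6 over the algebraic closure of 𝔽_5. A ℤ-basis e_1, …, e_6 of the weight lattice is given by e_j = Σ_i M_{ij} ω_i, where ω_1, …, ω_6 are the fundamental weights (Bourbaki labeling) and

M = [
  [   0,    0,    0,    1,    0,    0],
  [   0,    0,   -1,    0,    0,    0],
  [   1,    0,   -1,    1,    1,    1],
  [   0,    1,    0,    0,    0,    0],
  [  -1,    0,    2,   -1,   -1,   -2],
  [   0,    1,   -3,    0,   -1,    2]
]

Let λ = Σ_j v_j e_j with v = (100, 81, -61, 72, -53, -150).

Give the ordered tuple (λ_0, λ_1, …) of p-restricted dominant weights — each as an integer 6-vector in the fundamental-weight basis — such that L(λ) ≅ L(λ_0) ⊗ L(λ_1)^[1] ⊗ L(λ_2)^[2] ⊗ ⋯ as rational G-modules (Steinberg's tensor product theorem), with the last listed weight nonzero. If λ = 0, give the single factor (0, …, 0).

Change of basis e → ω: c = M·v where v = (100, 81, -61, 72, -53, -150):
  c_1 = 0*100 + 0*81 + 0*-61 + 1*72 + 0*-53 + 0*-150 = 72
  c_2 = 0*100 + 0*81 + -1*-61 + 0*72 + 0*-53 + 0*-150 = 61
  c_3 = 1*100 + 0*81 + -1*-61 + 1*72 + 1*-53 + 1*-150 = 30
  c_4 = 0*100 + 1*81 + 0*-61 + 0*72 + 0*-53 + 0*-150 = 81
  c_5 = -1*100 + 0*81 + 2*-61 + -1*72 + -1*-53 + -2*-150 = 59
  c_6 = 0*100 + 1*81 + -3*-61 + 0*72 + -1*-53 + 2*-150 = 17
p = 5; digits c_i = Σ_j d_{ij}·5^j, 0 ≤ d_{ij} < 5:
  c_1 = 72 = 2·5^0 + 4·5^1 + 2·5^2
  c_2 = 61 = 1·5^0 + 2·5^1 + 2·5^2
  c_3 = 30 = 0·5^0 + 1·5^1 + 1·5^2
  c_4 = 81 = 1·5^0 + 1·5^1 + 3·5^2
  c_5 = 59 = 4·5^0 + 1·5^1 + 2·5^2
  c_6 = 17 = 2·5^0 + 3·5^1
Factor λ_0 = (2, 1, 0, 1, 4, 2)
Factor λ_1 = (4, 2, 1, 1, 1, 3)
Factor λ_2 = (2, 2, 1, 3, 2, 0)

((2, 1, 0, 1, 4, 2), (4, 2, 1, 1, 1, 3), (2, 2, 1, 3, 2, 0))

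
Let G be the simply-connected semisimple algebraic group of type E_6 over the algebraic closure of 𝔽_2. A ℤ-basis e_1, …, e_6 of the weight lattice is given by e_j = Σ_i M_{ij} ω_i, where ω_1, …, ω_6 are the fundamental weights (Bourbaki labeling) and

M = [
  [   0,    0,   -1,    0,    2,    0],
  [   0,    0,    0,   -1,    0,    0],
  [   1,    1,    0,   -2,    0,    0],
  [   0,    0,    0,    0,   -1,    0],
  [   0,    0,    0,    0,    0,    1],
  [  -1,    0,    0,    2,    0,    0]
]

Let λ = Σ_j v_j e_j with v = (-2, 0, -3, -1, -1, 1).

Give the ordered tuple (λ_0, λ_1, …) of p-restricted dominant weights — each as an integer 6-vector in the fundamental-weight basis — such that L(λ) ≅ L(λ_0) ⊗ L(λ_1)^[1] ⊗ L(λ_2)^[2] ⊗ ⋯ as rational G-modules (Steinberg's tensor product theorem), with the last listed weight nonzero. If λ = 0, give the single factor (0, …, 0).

((1, 1, 0, 1, 1, 0),)

In the fundamental-weight basis, λ has coordinates c = M·v (v = (-2, 0, -3, -1, -1, 1)):
  c_1 = 0*-2 + 0*0 + -1*-3 + 0*-1 + 2*-1 + 0*1 = 1
  c_2 = 0*-2 + 0*0 + 0*-3 + -1*-1 + 0*-1 + 0*1 = 1
  c_3 = 1*-2 + 1*0 + 0*-3 + -2*-1 + 0*-1 + 0*1 = 0
  c_4 = 0*-2 + 0*0 + 0*-3 + 0*-1 + -1*-1 + 0*1 = 1
  c_5 = 0*-2 + 0*0 + 0*-3 + 0*-1 + 0*-1 + 1*1 = 1
  c_6 = -1*-2 + 0*0 + 0*-3 + 2*-1 + 0*-1 + 0*1 = 0
Writing each c_i in base p = 2:
  c_1 = 1 = 1·2^0
  c_2 = 1 = 1·2^0
  c_3 = 0
  c_4 = 1 = 1·2^0
  c_5 = 1 = 1·2^0
  c_6 = 0
λ_0 = (1, 1, 0, 1, 1, 0)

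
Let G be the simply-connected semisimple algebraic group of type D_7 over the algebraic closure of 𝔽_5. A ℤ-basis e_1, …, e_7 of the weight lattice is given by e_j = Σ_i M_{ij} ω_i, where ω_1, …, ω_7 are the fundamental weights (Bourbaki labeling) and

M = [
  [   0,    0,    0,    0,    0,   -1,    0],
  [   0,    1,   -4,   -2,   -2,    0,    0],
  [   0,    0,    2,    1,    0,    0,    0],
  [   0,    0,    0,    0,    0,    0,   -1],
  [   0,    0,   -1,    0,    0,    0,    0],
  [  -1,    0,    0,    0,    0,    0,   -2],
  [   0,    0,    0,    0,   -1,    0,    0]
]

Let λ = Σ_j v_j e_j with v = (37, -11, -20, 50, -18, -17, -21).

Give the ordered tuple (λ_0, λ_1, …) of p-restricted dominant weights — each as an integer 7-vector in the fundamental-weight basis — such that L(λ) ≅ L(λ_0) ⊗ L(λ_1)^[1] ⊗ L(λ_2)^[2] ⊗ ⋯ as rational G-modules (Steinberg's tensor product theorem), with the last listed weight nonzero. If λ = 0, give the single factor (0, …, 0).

((2, 0, 0, 1, 0, 0, 3), (3, 1, 2, 4, 4, 1, 3))

Change of basis e → ω: c = M·v where v = (37, -11, -20, 50, -18, -17, -21):
  c_1 = (0)·(37) + (0)·(-11) + (0)·(-20) + (0)·(50) + (0)·(-18) + (-1)·(-17) + (0)·(-21) = 17
  c_2 = (0)·(37) + (1)·(-11) + (-4)·(-20) + (-2)·(50) + (-2)·(-18) + (0)·(-17) + (0)·(-21) = 5
  c_3 = (0)·(37) + (0)·(-11) + (2)·(-20) + (1)·(50) + (0)·(-18) + (0)·(-17) + (0)·(-21) = 10
  c_4 = (0)·(37) + (0)·(-11) + (0)·(-20) + (0)·(50) + (0)·(-18) + (0)·(-17) + (-1)·(-21) = 21
  c_5 = (0)·(37) + (0)·(-11) + (-1)·(-20) + (0)·(50) + (0)·(-18) + (0)·(-17) + (0)·(-21) = 20
  c_6 = (-1)·(37) + (0)·(-11) + (0)·(-20) + (0)·(50) + (0)·(-18) + (0)·(-17) + (-2)·(-21) = 5
  c_7 = (0)·(37) + (0)·(-11) + (0)·(-20) + (0)·(50) + (-1)·(-18) + (0)·(-17) + (0)·(-21) = 18
p = 5; digits c_i = Σ_j d_{ij}·5^j, 0 ≤ d_{ij} < 5:
  c_1 = 17 = 2·5^0 + 3·5^1
  c_2 = 5 = 0·5^0 + 1·5^1
  c_3 = 10 = 0·5^0 + 2·5^1
  c_4 = 21 = 1·5^0 + 4·5^1
  c_5 = 20 = 0·5^0 + 4·5^1
  c_6 = 5 = 0·5^0 + 1·5^1
  c_7 = 18 = 3·5^0 + 3·5^1
p-restricted factor λ_0 = (2, 0, 0, 1, 0, 0, 3)
p-restricted factor λ_1 = (3, 1, 2, 4, 4, 1, 3)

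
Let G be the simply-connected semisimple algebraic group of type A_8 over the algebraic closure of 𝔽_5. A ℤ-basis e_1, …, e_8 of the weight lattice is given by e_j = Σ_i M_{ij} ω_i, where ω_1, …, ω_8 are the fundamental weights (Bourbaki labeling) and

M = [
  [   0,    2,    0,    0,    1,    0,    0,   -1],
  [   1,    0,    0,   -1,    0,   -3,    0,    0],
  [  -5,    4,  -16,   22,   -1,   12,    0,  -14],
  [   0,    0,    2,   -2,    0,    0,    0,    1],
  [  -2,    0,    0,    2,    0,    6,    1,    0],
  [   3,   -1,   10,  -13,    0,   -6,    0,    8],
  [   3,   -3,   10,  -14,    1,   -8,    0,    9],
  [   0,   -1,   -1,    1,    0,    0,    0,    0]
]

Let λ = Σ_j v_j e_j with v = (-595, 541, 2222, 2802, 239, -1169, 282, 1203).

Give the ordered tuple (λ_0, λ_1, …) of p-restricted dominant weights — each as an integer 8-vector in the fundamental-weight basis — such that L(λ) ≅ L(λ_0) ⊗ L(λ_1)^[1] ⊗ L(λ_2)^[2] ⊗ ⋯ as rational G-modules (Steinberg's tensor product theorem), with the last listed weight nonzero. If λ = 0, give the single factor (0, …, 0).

Converting to the ω-basis (c_i = row i of M dotted with v = (-595, 541, 2222, 2802, 239, -1169, 282, 1203)):
  c_1 = 0*-595 + 2*541 + 0*2222 + 0*2802 + 1*239 + 0*-1169 + 0*282 + -1*1203 = 118
  c_2 = 1*-595 + 0*541 + 0*2222 + -1*2802 + 0*239 + -3*-1169 + 0*282 + 0*1203 = 110
  c_3 = -5*-595 + 4*541 + -16*2222 + 22*2802 + -1*239 + 12*-1169 + 0*282 + -14*1203 = 122
  c_4 = 0*-595 + 0*541 + 2*2222 + -2*2802 + 0*239 + 0*-1169 + 0*282 + 1*1203 = 43
  c_5 = -2*-595 + 0*541 + 0*2222 + 2*2802 + 0*239 + 6*-1169 + 1*282 + 0*1203 = 62
  c_6 = 3*-595 + -1*541 + 10*2222 + -13*2802 + 0*239 + -6*-1169 + 0*282 + 8*1203 = 106
  c_7 = 3*-595 + -3*541 + 10*2222 + -14*2802 + 1*239 + -8*-1169 + 0*282 + 9*1203 = 2
  c_8 = 0*-595 + -1*541 + -1*2222 + 1*2802 + 0*239 + 0*-1169 + 0*282 + 0*1203 = 39
Writing each c_i in base p = 5:
  c_1 = 118 = 3·5^0 + 3·5^1 + 4·5^2
  c_2 = 110 = 0·5^0 + 2·5^1 + 4·5^2
  c_3 = 122 = 2·5^0 + 4·5^1 + 4·5^2
  c_4 = 43 = 3·5^0 + 3·5^1 + 1·5^2
  c_5 = 62 = 2·5^0 + 2·5^1 + 2·5^2
  c_6 = 106 = 1·5^0 + 1·5^1 + 4·5^2
  c_7 = 2 = 2·5^0
  c_8 = 39 = 4·5^0 + 2·5^1 + 1·5^2
λ_0 = (3, 0, 2, 3, 2, 1, 2, 4)
λ_1 = (3, 2, 4, 3, 2, 1, 0, 2)
λ_2 = (4, 4, 4, 1, 2, 4, 0, 1)

((3, 0, 2, 3, 2, 1, 2, 4), (3, 2, 4, 3, 2, 1, 0, 2), (4, 4, 4, 1, 2, 4, 0, 1))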